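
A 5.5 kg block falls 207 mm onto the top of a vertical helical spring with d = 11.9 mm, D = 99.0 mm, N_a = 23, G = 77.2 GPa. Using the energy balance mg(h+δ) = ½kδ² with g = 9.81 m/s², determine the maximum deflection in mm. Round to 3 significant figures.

57.4 mm

k = Gd⁴/(8D³N_a) = (77.2×10³)(11.9⁴)/(8·99.0³·23) = 8.6713 N/mm
W = mg = 5.5 × 9.81 = 53.955 N
½kδ² − Wδ − Wh = 0 → δ = (W + √(W² + 2kWh))/k
δ = (53.955 + √(2911.1 + 193693))/8.6713 = (53.955 + 443.4)/8.6713 = 57.357 mm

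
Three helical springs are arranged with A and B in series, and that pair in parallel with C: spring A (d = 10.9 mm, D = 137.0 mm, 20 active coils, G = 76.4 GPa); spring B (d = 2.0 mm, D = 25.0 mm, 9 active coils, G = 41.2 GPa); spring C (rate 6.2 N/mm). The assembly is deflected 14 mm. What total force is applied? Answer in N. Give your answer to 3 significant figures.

93.5 N

k_A = Gd⁴/(8D³N_a) = (76.4×10³)(10.9⁴)/(8·137.0³·20) = 2.6213 N/mm
k_B = Gd⁴/(8D³N_a) = (41.2×10³)(2.0⁴)/(8·25.0³·9) = 0.58596 N/mm
Springs A,B series: k_AB = 1/(1/2.6213+1/0.58596) = 0.4789 N/mm; parallel with C: k_eq = 0.4789+6.2 = 6.6789 N/mm
F = k_eq·δ = 6.6789·14 = 93.505 N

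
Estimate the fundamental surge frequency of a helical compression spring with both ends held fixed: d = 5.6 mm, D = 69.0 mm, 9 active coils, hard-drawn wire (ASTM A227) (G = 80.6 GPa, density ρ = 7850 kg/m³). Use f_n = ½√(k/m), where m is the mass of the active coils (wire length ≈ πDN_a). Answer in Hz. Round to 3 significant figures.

k = Gd⁴/(8D³N_a) = (80.6×10³)(5.6⁴)/(8·69.0³·9) = 3.3513 N/mm = 3351.3 N/m
Wire length L = πDN_a = π·69.0·9 = 1950.9 mm
m = ρ·(πd²/4)·L = 7850 × 24.63×10⁻⁶ m² × 1.9509 m = 0.3772 kg
f_n = ½√(k/m) = 0.5·√(3351.3/0.3772) = 0.5·√(8884.4) = 47.129 Hz

47.1 Hz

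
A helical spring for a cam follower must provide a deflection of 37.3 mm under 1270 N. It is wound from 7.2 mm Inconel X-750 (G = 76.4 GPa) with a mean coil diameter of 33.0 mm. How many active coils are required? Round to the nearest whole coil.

21

Required rate k = F/δ = 1270/37.3 = 34.048 N/mm
N_a = Gd⁴/(8D³k) = (76.4×10³ × 7.2⁴)/(8 × 33.0³ × 34.048)
    = 2.05316e+08 / 9.78874e+06 = 20.97 → 21 coils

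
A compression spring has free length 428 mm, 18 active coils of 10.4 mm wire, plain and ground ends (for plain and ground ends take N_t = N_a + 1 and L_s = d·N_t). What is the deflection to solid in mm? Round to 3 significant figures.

N_t = 19; L_s = 10.4·19 = 197.6 mm
δ_solid = L₀ − L_s = 428 − 197.6 = 230.4 mm

230 mm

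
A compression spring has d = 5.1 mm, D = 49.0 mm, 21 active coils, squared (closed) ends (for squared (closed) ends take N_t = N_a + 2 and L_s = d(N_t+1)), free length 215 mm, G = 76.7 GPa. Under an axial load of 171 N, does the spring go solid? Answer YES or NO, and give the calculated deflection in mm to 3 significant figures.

k = Gd⁴/(8D³N_a) = (76.7×10³)(5.1⁴)/(8·49.0³·21) = 2.6253 N/mm
N_t = 23; L_s = 5.1·24 = 122.4 mm; δ_solid = L₀ − L_s = 215 − 122.4 = 92.6 mm
δ = F/k = 171/2.6253 = 65.135 mm
δ < δ_solid → spring does not go solid

NO, δ = 65.1 mm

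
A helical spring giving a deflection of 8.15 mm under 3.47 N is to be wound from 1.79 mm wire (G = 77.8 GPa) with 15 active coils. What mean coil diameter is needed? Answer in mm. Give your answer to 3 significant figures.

25.0 mm

Required rate k = F/δ = 3.47/8.15 = 0.42577 N/mm
D = (Gd⁴/(8N_a·k))^(1/3) = (77.8×10³·1.79⁴/(8·15·0.42577))^(1/3)
  = (15632.9)^(1/3) = 25.0042 mm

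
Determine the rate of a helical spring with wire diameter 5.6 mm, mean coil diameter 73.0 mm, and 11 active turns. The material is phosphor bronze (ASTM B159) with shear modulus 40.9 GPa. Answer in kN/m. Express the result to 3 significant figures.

k = Gd⁴/(8D³N_a) = (40.9×10³ × 5.6⁴) / (8 × 73.0³ × 11)
  = 4.02231e+07 / 3.42335e+07 = 1.175 N/mm

1.17 kN/m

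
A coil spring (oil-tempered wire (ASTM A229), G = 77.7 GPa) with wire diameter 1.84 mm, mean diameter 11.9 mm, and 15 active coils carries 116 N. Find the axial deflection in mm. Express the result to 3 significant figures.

k = Gd⁴/(8D³N_a) = (77.7×10³)(1.84⁴)/(8·11.9³·15) = 4.4042 N/mm
δ = F/k = 116 / 4.4042 = 26.338 mm

26.3 mm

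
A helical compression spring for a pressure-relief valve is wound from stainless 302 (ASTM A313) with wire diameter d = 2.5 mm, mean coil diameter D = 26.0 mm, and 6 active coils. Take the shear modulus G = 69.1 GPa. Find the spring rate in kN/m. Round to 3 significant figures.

3.20 kN/m

k = Gd⁴/(8D³N_a) = (69.1×10³ × 2.5⁴) / (8 × 26.0³ × 6)
  = 2.69922e+06 / 843648 = 3.1995 N/mm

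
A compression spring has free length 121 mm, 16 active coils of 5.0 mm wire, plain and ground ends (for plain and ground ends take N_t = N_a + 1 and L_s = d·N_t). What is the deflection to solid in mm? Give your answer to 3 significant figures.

N_t = 17; L_s = 5.0·17 = 85 mm
δ_solid = L₀ − L_s = 121 − 85 = 36 mm

36.0 mm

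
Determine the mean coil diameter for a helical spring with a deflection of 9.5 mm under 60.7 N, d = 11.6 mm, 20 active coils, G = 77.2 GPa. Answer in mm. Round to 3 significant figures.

Required rate k = F/δ = 60.7/9.5 = 6.3895 N/mm
D = (Gd⁴/(8N_a·k))^(1/3) = (77.2×10³·11.6⁴/(8·20·6.3895))^(1/3)
  = (1.3673e+06)^(1/3) = 110.9911 mm

111 mm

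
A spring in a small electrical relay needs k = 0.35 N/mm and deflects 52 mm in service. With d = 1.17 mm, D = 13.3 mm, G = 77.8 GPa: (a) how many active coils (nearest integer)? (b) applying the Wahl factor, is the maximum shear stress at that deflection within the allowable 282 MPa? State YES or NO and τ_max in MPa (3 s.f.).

(a) 22 coils; (b) NO, τ_max = 436 MPa

N_a = Gd⁴/(8D³k) = (77.8×10³)(1.17⁴)/(8·13.3³·0.35) = 22.13 → N_a = 22
Actual rate k = Gd⁴/(8D³·22) = 0.35209 N/mm
Working load F = kδ = 0.35209·52 = 18.309 N
C = 13.3/1.17 = 11.3675; K_W = (4C−1)/(4C−4)+0.615/C = 1.1264
τ_max = K_W·8FD/(πd³) = 1.1264·387.16 = 436.12 MPa
τ_max > 282 MPa → exceeds allowable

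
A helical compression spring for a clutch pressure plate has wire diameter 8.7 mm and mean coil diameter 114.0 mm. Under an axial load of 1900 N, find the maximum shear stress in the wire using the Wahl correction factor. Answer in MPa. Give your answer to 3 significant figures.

Spring index C = D/d = 114.0/8.7 = 13.1034
K_W = (4C−1)/(4C−4) + 0.615/C = 51.414/48.414 + 0.0469 = 1.1089
τ₀ = 8FD/(πd³) = 8·1900·114.0/(π·8.7³) = 1.7328e+06/2068.7 = 837.61 MPa
τ_max = K·τ₀ = 1.1089 × 837.61 = 928.82 MPa

929 MPa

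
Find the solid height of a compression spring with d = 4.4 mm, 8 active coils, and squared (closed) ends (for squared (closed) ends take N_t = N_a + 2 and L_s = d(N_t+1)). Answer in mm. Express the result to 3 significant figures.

48.4 mm

squared (closed) ends: N_t = N_a + 2 = 8 + 2 = 10
L_s = d·(N_t+1) = 4.4 × 11 = 48.4 mm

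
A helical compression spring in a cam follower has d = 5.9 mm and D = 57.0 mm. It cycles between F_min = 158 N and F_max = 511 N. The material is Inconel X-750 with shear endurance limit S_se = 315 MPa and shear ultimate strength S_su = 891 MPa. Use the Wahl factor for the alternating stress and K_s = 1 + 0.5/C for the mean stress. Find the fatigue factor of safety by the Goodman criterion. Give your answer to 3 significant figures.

C = D/d = 57.0/5.9 = 9.6610; K_W = (4C−1)/(4C−4)+0.615/C = 1.1503; K_s = 1+0.5/C = 1.0518
F_a = (F_max−F_min)/2 = 176.5 N; F_m = (F_max+F_min)/2 = 334.5 N
τ_a = K_W·8F_aD/(πd³) = 1.1503 × 124.74 = 143.48 MPa
τ_m = K_s·8F_mD/(πd³) = 1.0518 × 236.4 = 248.64 MPa
Goodman: 1/n_f = τ_a/S_se + τ_m/S_su = 143.48/315 + 248.64/891 = 0.45550 + 0.27906 = 0.73455
n_f = 1/0.73455 = 1.361

1.36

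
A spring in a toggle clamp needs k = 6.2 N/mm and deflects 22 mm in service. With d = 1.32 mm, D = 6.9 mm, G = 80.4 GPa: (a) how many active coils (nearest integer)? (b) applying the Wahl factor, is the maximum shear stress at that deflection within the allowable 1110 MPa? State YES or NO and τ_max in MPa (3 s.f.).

N_a = Gd⁴/(8D³k) = (80.4×10³)(1.32⁴)/(8·6.9³·6.2) = 14.98 → N_a = 15
Actual rate k = Gd⁴/(8D³·15) = 6.1919 N/mm
Working load F = kδ = 6.1919·22 = 136.22 N
C = 6.9/1.32 = 5.2273; K_W = (4C−1)/(4C−4)+0.615/C = 1.2951
τ_max = K_W·8FD/(πd³) = 1.2951·1040.7 = 1347.7 MPa
τ_max > 1110 MPa → exceeds allowable

(a) 15 coils; (b) NO, τ_max = 1350 MPa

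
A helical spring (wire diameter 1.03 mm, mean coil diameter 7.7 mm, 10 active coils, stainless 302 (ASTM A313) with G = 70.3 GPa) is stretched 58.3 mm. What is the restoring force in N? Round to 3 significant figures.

k = Gd⁴/(8D³N_a) = (70.3×10³)(1.03⁴)/(8·7.7³·10) = 2.1664 N/mm
F = k·δ = 2.1664 × 58.3 = 126.3 N

126 N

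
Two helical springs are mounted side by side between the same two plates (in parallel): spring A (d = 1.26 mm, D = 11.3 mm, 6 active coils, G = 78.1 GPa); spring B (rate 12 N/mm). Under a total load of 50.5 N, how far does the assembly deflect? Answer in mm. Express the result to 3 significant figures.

3.40 mm

k_A = Gd⁴/(8D³N_a) = (78.1×10³)(1.26⁴)/(8·11.3³·6) = 2.8422 N/mm
Parallel: k_eq = 2.8422 + 12 = 14.842 N/mm
δ = F/k_eq = 50.5/14.842 = 3.4025 mm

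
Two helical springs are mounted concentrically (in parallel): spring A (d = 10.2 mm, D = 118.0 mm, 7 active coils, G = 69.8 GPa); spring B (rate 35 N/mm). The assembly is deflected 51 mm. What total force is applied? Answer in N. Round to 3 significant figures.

2200 N

k_A = Gd⁴/(8D³N_a) = (69.8×10³)(10.2⁴)/(8·118.0³·7) = 8.2115 N/mm
Parallel: k_eq = 8.2115 + 35 = 43.211 N/mm
F = k_eq·δ = 43.211·51 = 2203.8 N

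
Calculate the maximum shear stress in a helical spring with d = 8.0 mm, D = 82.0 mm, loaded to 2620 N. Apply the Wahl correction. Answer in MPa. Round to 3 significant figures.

1220 MPa

Spring index C = D/d = 82.0/8.0 = 10.2500
K_W = (4C−1)/(4C−4) + 0.615/C = 40.000/37.000 + 0.0600 = 1.1411
τ₀ = 8FD/(πd³) = 8·2620·82.0/(π·8.0³) = 1.71872e+06/1608.5 = 1068.5 MPa
τ_max = K·τ₀ = 1.1411 × 1068.5 = 1219.3 MPa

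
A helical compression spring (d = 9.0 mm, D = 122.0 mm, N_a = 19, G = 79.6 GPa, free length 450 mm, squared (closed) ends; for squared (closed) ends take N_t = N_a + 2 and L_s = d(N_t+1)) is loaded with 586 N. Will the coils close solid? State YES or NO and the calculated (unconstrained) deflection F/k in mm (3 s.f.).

YES, δ = 310 mm

k = Gd⁴/(8D³N_a) = (79.6×10³)(9.0⁴)/(8·122.0³·19) = 1.8922 N/mm
N_t = 21; L_s = 9.0·22 = 198 mm; δ_solid = L₀ − L_s = 450 − 198 = 252 mm
δ = F/k = 586/1.8922 = 309.7 mm
δ ≥ δ_solid → spring goes solid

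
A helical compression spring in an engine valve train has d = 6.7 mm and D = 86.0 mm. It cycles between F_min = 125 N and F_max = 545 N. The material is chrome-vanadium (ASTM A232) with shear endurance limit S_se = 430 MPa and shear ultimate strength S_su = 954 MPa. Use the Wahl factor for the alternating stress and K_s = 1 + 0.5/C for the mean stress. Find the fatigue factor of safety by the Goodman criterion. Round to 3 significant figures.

C = D/d = 86.0/6.7 = 12.8358; K_W = (4C−1)/(4C−4)+0.615/C = 1.1113; K_s = 1+0.5/C = 1.0390
F_a = (F_max−F_min)/2 = 210 N; F_m = (F_max+F_min)/2 = 335 N
τ_a = K_W·8F_aD/(πd³) = 1.1113 × 152.91 = 169.92 MPa
τ_m = K_s·8F_mD/(πd³) = 1.0390 × 243.93 = 253.43 MPa
Goodman: 1/n_f = τ_a/S_se + τ_m/S_su = 169.92/430 + 253.43/954 = 0.39517 + 0.26565 = 0.66082
n_f = 1/0.66082 = 1.513

1.51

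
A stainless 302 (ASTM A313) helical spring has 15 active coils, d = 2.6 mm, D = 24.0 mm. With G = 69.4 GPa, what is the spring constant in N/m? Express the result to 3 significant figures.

k = Gd⁴/(8D³N_a) = (69.4×10³ × 2.6⁴) / (8 × 24.0³ × 15)
  = 3.17141e+06 / 1.65888e+06 = 1.9118 N/mm = 1911.8 N/m

1910 N/m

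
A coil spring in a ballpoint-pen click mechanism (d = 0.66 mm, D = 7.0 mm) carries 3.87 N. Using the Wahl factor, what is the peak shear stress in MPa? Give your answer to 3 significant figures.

273 MPa

Spring index C = D/d = 7.0/0.66 = 10.6061
K_W = (4C−1)/(4C−4) + 0.615/C = 41.424/38.424 + 0.0580 = 1.1361
τ₀ = 8FD/(πd³) = 8·3.87·7.0/(π·0.66³) = 216.72/0.9032 = 239.95 MPa
τ_max = K·τ₀ = 1.1361 × 239.95 = 272.6 MPa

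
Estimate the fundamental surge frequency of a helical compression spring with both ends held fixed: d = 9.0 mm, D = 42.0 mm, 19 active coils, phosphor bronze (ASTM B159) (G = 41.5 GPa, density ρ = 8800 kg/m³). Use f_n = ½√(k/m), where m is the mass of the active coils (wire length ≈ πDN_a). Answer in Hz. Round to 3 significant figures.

65.6 Hz

k = Gd⁴/(8D³N_a) = (41.5×10³)(9.0⁴)/(8·42.0³·19) = 24.178 N/mm = 24178 N/m
Wire length L = πDN_a = π·42.0·19 = 2507 mm
m = ρ·(πd²/4)·L = 8800 × 63.617×10⁻⁶ m² × 2.507 m = 1.4035 kg
f_n = ½√(k/m) = 0.5·√(24178/1.4035) = 0.5·√(17227) = 65.626 Hz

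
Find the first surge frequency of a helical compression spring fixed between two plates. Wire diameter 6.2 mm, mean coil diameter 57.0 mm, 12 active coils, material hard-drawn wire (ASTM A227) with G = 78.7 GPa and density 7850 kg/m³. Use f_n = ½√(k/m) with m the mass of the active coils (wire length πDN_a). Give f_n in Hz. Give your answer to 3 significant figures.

k = Gd⁴/(8D³N_a) = (78.7×10³)(6.2⁴)/(8·57.0³·12) = 6.541 N/mm = 6541 N/m
Wire length L = πDN_a = π·57.0·12 = 2148.8 mm
m = ρ·(πd²/4)·L = 7850 × 30.191×10⁻⁶ m² × 2.1488 m = 0.50927 kg
f_n = ½√(k/m) = 0.5·√(6541/0.50927) = 0.5·√(12844) = 56.665 Hz

56.7 Hz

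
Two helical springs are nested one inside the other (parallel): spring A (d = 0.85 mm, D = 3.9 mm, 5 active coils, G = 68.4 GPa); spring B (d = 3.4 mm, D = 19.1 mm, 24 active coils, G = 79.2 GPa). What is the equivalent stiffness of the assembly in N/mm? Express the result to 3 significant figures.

23.0 N/mm

k_A = Gd⁴/(8D³N_a) = (68.4×10³)(0.85⁴)/(8·3.9³·5) = 15.048 N/mm
k_B = Gd⁴/(8D³N_a) = (79.2×10³)(3.4⁴)/(8·19.1³·24) = 7.9111 N/mm
Parallel: k_eq = 15.048 + 7.9111 = 22.959 N/mm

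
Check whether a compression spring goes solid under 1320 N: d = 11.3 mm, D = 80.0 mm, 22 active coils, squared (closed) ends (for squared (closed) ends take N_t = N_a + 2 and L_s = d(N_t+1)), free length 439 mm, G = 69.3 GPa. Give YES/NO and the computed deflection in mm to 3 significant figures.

k = Gd⁴/(8D³N_a) = (69.3×10³)(11.3⁴)/(8·80.0³·22) = 12.539 N/mm
N_t = 24; L_s = 11.3·25 = 282.5 mm; δ_solid = L₀ − L_s = 439 − 282.5 = 156.5 mm
δ = F/k = 1320/12.539 = 105.27 mm
δ < δ_solid → spring does not go solid

NO, δ = 105 mm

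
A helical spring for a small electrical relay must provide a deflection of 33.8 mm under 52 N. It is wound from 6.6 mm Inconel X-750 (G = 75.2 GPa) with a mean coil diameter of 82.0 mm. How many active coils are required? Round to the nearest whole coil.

21

Required rate k = F/δ = 52/33.8 = 1.5385 N/mm
N_a = Gd⁴/(8D³k) = (75.2×10³ × 6.6⁴)/(8 × 82.0³ × 1.5385)
    = 1.4269e+08 / 6.78607e+06 = 21.03 → 21 coils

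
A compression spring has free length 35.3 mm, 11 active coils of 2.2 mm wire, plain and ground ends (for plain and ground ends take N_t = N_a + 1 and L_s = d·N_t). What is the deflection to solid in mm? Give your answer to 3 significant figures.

N_t = 12; L_s = 2.2·12 = 26.4 mm
δ_solid = L₀ − L_s = 35.3 − 26.4 = 8.9 mm

8.90 mm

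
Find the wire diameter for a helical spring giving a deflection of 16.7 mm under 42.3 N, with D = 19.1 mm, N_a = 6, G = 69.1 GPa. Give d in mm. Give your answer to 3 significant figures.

Required rate k = F/δ = 42.3/16.7 = 2.5329 N/mm
d = (8D³N_a·k / G)^(1/4) = (8·19.1³·6·2.5329 / (69.1×10³))^0.25
  = (12.26)^0.25 = 1.8712 mm

1.87 mm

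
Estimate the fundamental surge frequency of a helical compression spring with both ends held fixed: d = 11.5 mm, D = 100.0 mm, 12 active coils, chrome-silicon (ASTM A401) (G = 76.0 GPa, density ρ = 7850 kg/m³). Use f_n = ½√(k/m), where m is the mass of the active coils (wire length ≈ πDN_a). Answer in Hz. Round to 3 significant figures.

33.6 Hz

k = Gd⁴/(8D³N_a) = (76.0×10³)(11.5⁴)/(8·100.0³·12) = 13.846 N/mm = 13846 N/m
Wire length L = πDN_a = π·100.0·12 = 3769.9 mm
m = ρ·(πd²/4)·L = 7850 × 103.87×10⁻⁶ m² × 3.7699 m = 3.0739 kg
f_n = ½√(k/m) = 0.5·√(13846/3.0739) = 0.5·√(4504.5) = 33.558 Hz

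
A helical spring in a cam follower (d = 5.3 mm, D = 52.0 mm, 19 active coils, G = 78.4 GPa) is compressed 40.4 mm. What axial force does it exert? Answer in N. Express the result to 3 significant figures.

k = Gd⁴/(8D³N_a) = (78.4×10³)(5.3⁴)/(8·52.0³·19) = 2.8944 N/mm
F = k·δ = 2.8944 × 40.4 = 116.94 N

117 N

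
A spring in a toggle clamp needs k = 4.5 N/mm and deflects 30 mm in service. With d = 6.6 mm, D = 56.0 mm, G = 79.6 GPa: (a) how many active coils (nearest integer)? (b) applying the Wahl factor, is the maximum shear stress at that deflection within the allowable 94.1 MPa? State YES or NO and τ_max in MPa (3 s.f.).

N_a = Gd⁴/(8D³k) = (79.6×10³)(6.6⁴)/(8·56.0³·4.5) = 23.89 → N_a = 24
Actual rate k = Gd⁴/(8D³·24) = 4.4794 N/mm
Working load F = kδ = 4.4794·30 = 134.38 N
C = 56.0/6.6 = 8.4848; K_W = (4C−1)/(4C−4)+0.615/C = 1.1727
τ_max = K_W·8FD/(πd³) = 1.1727·66.656 = 78.167 MPa
τ_max ≤ 94.1 MPa → acceptable

(a) 24 coils; (b) YES, τ_max = 78.2 MPa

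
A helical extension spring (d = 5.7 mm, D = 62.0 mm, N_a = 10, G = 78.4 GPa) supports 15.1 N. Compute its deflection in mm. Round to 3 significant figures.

k = Gd⁴/(8D³N_a) = (78.4×10³)(5.7⁴)/(8·62.0³·10) = 4.3406 N/mm
δ = F/k = 15.1 / 4.3406 = 3.4788 mm

3.48 mm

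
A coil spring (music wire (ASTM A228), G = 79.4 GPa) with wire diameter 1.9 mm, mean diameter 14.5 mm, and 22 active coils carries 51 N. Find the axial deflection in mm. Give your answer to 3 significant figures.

26.4 mm

k = Gd⁴/(8D³N_a) = (79.4×10³)(1.9⁴)/(8·14.5³·22) = 1.9285 N/mm
δ = F/k = 51 / 1.9285 = 26.446 mm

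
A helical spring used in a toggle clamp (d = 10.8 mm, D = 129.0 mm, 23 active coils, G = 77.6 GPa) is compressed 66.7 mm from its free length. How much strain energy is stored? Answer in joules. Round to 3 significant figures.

k = Gd⁴/(8D³N_a) = (77.6×10³)(10.8⁴)/(8·129.0³·23) = 2.6728 N/mm
U = ½kδ² = 0.5 × 2.6728 × 66.7² = 5945.5 N·mm = 5.9455 J

5.95 J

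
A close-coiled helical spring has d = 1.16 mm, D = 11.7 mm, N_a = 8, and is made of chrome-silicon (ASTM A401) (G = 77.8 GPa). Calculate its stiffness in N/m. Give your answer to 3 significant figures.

k = Gd⁴/(8D³N_a) = (77.8×10³ × 1.16⁴) / (8 × 11.7³ × 8)
  = 140868 / 102503 = 1.3743 N/mm = 1374.3 N/m

1370 N/m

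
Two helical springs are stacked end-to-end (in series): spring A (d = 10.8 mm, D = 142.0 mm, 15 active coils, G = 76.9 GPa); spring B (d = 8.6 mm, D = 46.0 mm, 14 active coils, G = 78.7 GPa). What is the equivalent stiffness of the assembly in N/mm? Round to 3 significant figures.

2.83 N/mm

k_A = Gd⁴/(8D³N_a) = (76.9×10³)(10.8⁴)/(8·142.0³·15) = 3.0449 N/mm
k_B = Gd⁴/(8D³N_a) = (78.7×10³)(8.6⁴)/(8·46.0³·14) = 39.489 N/mm
Series: 1/k_eq = 1/3.0449 + 1/39.489 = 0.35374; k_eq = 2.8269 N/mm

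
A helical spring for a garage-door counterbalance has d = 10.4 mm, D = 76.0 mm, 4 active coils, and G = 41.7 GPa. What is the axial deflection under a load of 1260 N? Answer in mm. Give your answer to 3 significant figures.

36.3 mm

k = Gd⁴/(8D³N_a) = (41.7×10³)(10.4⁴)/(8·76.0³·4) = 34.728 N/mm
δ = F/k = 1260 / 34.728 = 36.282 mm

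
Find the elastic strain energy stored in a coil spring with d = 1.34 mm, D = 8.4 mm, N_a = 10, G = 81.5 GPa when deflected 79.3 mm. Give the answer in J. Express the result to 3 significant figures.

k = Gd⁴/(8D³N_a) = (81.5×10³)(1.34⁴)/(8·8.4³·10) = 5.5418 N/mm
U = ½kδ² = 0.5 × 5.5418 × 79.3² = 17425 N·mm = 17.425 J

17.4 J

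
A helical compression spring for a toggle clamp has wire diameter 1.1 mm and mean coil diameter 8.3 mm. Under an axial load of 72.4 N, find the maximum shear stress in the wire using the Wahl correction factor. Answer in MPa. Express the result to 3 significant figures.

Spring index C = D/d = 8.3/1.1 = 7.5455
K_W = (4C−1)/(4C−4) + 0.615/C = 29.182/26.182 + 0.0815 = 1.1961
τ₀ = 8FD/(πd³) = 8·72.4·8.3/(π·1.1³) = 4807.36/4.1815 = 1149.7 MPa
τ_max = K·τ₀ = 1.1961 × 1149.7 = 1375.1 MPa

1380 MPa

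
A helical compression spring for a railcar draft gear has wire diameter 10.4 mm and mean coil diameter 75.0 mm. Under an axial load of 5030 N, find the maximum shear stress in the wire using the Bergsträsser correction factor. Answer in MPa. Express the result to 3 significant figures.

Spring index C = D/d = 75.0/10.4 = 7.2115
K_B = (4C+2)/(4C−3) = 30.846/25.846 = 1.1935
τ₀ = 8FD/(πd³) = 8·5030·75.0/(π·10.4³) = 3.018e+06/3533.9 = 854.02 MPa
τ_max = K·τ₀ = 1.1935 × 854.02 = 1019.2 MPa

1020 MPa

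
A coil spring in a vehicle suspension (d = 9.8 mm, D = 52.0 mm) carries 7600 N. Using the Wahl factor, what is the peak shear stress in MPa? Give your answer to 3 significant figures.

1380 MPa

Spring index C = D/d = 52.0/9.8 = 5.3061
K_W = (4C−1)/(4C−4) + 0.615/C = 20.224/17.224 + 0.1159 = 1.2901
τ₀ = 8FD/(πd³) = 8·7600·52.0/(π·9.8³) = 3.1616e+06/2956.8 = 1069.2 MPa
τ_max = K·τ₀ = 1.2901 × 1069.2 = 1379.4 MPa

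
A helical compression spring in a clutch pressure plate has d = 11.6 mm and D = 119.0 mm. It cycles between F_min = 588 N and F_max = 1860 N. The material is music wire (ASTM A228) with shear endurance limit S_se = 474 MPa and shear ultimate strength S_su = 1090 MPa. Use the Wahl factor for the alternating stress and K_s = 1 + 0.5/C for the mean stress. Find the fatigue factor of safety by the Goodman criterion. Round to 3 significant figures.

C = D/d = 119.0/11.6 = 10.2586; K_W = (4C−1)/(4C−4)+0.615/C = 1.1410; K_s = 1+0.5/C = 1.0487
F_a = (F_max−F_min)/2 = 636 N; F_m = (F_max+F_min)/2 = 1224 N
τ_a = K_W·8F_aD/(πd³) = 1.1410 × 123.47 = 140.88 MPa
τ_m = K_s·8F_mD/(πd³) = 1.0487 × 237.63 = 249.21 MPa
Goodman: 1/n_f = τ_a/S_se + τ_m/S_su = 140.88/474 + 249.21/1090 = 0.29721 + 0.22863 = 0.52584
n_f = 1/0.52584 = 1.902

1.90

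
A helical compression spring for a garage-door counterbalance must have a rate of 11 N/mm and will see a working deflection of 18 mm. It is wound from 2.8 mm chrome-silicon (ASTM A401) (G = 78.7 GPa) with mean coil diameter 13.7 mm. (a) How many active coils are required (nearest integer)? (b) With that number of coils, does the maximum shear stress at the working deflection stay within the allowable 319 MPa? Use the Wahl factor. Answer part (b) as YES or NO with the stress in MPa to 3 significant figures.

(a) 21 coils; (b) NO, τ_max = 422 MPa

N_a = Gd⁴/(8D³k) = (78.7×10³)(2.8⁴)/(8·13.7³·11) = 21.38 → N_a = 21
Actual rate k = Gd⁴/(8D³·21) = 11.198 N/mm
Working load F = kδ = 11.198·18 = 201.56 N
C = 13.7/2.8 = 4.8929; K_W = (4C−1)/(4C−4)+0.615/C = 1.3184
τ_max = K_W·8FD/(πd³) = 1.3184·320.33 = 422.31 MPa
τ_max > 319 MPa → exceeds allowable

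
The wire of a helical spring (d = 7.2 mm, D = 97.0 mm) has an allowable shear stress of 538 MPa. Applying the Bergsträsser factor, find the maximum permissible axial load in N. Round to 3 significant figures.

740 N

C = D/d = 97.0/7.2 = 13.4722
K_B = (4C+2)/(4C−3) = 55.889/50.889 = 1.0983
τ_max = K·8FD/(πd³) → F_max = τ_allow·πd³/(8DK)
F_max = 538·π·7.2³/(8·97.0·1.0983) = 6.3086e+05/852.24 = 740.23 N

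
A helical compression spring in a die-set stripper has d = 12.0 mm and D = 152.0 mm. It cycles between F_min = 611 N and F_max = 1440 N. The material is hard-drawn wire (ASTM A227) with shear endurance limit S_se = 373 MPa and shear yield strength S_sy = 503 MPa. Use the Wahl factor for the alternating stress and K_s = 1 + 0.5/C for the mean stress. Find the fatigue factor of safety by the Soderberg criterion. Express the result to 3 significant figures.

1.33

C = D/d = 152.0/12.0 = 12.6667; K_W = (4C−1)/(4C−4)+0.615/C = 1.1128; K_s = 1+0.5/C = 1.0395
F_a = (F_max−F_min)/2 = 414.5 N; F_m = (F_max+F_min)/2 = 1025.5 N
τ_a = K_W·8F_aD/(πd³) = 1.1128 × 92.846 = 103.32 MPa
τ_m = K_s·8F_mD/(πd³) = 1.0395 × 229.71 = 238.78 MPa
Soderberg: 1/n_f = τ_a/S_se + τ_m/S_sy = 103.32/373 + 238.78/503 = 0.27701 + 0.47470 = 0.75171
n_f = 1/0.75171 = 1.33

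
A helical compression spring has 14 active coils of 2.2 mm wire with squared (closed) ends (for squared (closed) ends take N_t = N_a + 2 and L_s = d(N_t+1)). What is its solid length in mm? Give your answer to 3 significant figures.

37.4 mm

squared (closed) ends: N_t = N_a + 2 = 14 + 2 = 16
L_s = d·(N_t+1) = 2.2 × 17 = 37.4 mm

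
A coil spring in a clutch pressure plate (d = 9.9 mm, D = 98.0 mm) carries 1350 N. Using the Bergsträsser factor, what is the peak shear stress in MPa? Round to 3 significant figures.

395 MPa

Spring index C = D/d = 98.0/9.9 = 9.8990
K_B = (4C+2)/(4C−3) = 41.596/36.596 = 1.1366
τ₀ = 8FD/(πd³) = 8·1350·98.0/(π·9.9³) = 1.0584e+06/3048.3 = 347.21 MPa
τ_max = K·τ₀ = 1.1366 × 347.21 = 394.65 MPa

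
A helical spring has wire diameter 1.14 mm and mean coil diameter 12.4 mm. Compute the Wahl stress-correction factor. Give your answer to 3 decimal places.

C = D/d = 12.4/1.14 = 10.8772
K_W = (4C−1)/(4C−4) + 0.615/C = 42.509/39.509 + 0.0565 = 1.1325

1.132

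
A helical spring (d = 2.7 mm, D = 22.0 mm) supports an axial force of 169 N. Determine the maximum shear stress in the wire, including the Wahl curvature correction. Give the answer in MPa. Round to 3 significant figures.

568 MPa

Spring index C = D/d = 22.0/2.7 = 8.1481
K_W = (4C−1)/(4C−4) + 0.615/C = 31.593/28.593 + 0.0755 = 1.1804
τ₀ = 8FD/(πd³) = 8·169·22.0/(π·2.7³) = 29744/61.836 = 481.01 MPa
τ_max = K·τ₀ = 1.1804 × 481.01 = 567.79 MPa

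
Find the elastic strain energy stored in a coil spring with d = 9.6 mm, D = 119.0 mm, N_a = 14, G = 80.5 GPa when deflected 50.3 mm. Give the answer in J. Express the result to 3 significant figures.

4.58 J

k = Gd⁴/(8D³N_a) = (80.5×10³)(9.6⁴)/(8·119.0³·14) = 3.6226 N/mm
U = ½kδ² = 0.5 × 3.6226 × 50.3² = 4582.8 N·mm = 4.5828 J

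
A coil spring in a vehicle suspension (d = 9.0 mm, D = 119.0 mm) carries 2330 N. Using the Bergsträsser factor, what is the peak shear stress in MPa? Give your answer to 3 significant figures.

Spring index C = D/d = 119.0/9.0 = 13.2222
K_B = (4C+2)/(4C−3) = 54.889/49.889 = 1.1002
τ₀ = 8FD/(πd³) = 8·2330·119.0/(π·9.0³) = 2.21816e+06/2290.2 = 968.54 MPa
τ_max = K·τ₀ = 1.1002 × 968.54 = 1065.6 MPa

1070 MPa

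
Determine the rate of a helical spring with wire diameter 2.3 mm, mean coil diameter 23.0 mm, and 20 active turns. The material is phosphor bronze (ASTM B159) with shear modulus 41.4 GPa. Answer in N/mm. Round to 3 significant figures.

k = Gd⁴/(8D³N_a) = (41.4×10³ × 2.3⁴) / (8 × 23.0³ × 20)
  = 1.15854e+06 / 1.94672e+06 = 0.59512 N/mm

0.595 N/mm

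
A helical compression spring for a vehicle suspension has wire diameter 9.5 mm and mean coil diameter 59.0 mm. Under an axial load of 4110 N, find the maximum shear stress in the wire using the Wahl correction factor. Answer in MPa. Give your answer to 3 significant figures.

895 MPa

Spring index C = D/d = 59.0/9.5 = 6.2105
K_W = (4C−1)/(4C−4) + 0.615/C = 23.842/20.842 + 0.0990 = 1.2430
τ₀ = 8FD/(πd³) = 8·4110·59.0/(π·9.5³) = 1.93992e+06/2693.5 = 720.22 MPa
τ_max = K·τ₀ = 1.2430 × 720.22 = 895.2 MPa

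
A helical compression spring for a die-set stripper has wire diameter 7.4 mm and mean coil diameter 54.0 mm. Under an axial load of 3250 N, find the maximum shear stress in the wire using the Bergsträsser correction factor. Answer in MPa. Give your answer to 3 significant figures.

1310 MPa

Spring index C = D/d = 54.0/7.4 = 7.2973
K_B = (4C+2)/(4C−3) = 31.189/26.189 = 1.1909
τ₀ = 8FD/(πd³) = 8·3250·54.0/(π·7.4³) = 1.404e+06/1273 = 1102.9 MPa
τ_max = K·τ₀ = 1.1909 × 1102.9 = 1313.4 MPa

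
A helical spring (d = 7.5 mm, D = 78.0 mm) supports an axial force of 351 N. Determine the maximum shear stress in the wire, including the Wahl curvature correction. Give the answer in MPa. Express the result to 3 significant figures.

Spring index C = D/d = 78.0/7.5 = 10.4000
K_W = (4C−1)/(4C−4) + 0.615/C = 40.600/37.600 + 0.0591 = 1.1389
τ₀ = 8FD/(πd³) = 8·351·78.0/(π·7.5³) = 219024/1325.4 = 165.26 MPa
τ_max = K·τ₀ = 1.1389 × 165.26 = 188.21 MPa

188 MPa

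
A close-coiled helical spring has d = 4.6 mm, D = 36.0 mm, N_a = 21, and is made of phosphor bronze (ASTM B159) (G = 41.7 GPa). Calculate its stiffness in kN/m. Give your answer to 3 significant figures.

k = Gd⁴/(8D³N_a) = (41.7×10³ × 4.6⁴) / (8 × 36.0³ × 21)
  = 1.8671e+07 / 7.83821e+06 = 2.382 N/mm

2.38 kN/m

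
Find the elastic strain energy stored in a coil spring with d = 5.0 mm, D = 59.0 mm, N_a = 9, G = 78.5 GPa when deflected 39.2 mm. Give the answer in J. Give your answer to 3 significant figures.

2.55 J

k = Gd⁴/(8D³N_a) = (78.5×10³)(5.0⁴)/(8·59.0³·9) = 3.3179 N/mm
U = ½kδ² = 0.5 × 3.3179 × 39.2² = 2549.2 N·mm = 2.5492 J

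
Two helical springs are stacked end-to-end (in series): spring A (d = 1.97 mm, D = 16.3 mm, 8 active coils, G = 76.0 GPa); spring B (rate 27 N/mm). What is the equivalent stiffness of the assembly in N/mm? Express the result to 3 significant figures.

3.58 N/mm

k_A = Gd⁴/(8D³N_a) = (76.0×10³)(1.97⁴)/(8·16.3³·8) = 4.1299 N/mm
Series: 1/k_eq = 1/4.1299 + 1/27 = 0.27918; k_eq = 3.582 N/mm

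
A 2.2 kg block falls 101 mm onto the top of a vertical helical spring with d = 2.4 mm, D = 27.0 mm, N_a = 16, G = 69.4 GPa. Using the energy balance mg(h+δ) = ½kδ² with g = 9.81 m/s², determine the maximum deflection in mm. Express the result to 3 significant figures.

96.6 mm

k = Gd⁴/(8D³N_a) = (69.4×10³)(2.4⁴)/(8·27.0³·16) = 0.91391 N/mm
W = mg = 2.2 × 9.81 = 21.582 N
½kδ² − Wδ − Wh = 0 → δ = (W + √(W² + 2kWh))/k
δ = (21.582 + √(465.78 + 3984.25))/0.91391 = (21.582 + 66.709)/0.91391 = 96.608 mm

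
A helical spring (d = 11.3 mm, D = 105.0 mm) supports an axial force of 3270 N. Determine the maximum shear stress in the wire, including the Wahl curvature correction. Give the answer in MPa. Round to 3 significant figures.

Spring index C = D/d = 105.0/11.3 = 9.2920
K_W = (4C−1)/(4C−4) + 0.615/C = 36.168/33.168 + 0.0662 = 1.1566
τ₀ = 8FD/(πd³) = 8·3270·105.0/(π·11.3³) = 2.7468e+06/4533 = 605.96 MPa
τ_max = K·τ₀ = 1.1566 × 605.96 = 700.87 MPa

701 MPa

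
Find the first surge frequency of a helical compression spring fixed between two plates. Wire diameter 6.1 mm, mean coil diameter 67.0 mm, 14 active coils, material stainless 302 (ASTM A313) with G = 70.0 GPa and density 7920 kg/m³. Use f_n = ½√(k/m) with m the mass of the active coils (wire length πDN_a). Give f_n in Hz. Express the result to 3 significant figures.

32.5 Hz

k = Gd⁴/(8D³N_a) = (70.0×10³)(6.1⁴)/(8·67.0³·14) = 2.8772 N/mm = 2877.2 N/m
Wire length L = πDN_a = π·67.0·14 = 2946.8 mm
m = ρ·(πd²/4)·L = 7920 × 29.225×10⁻⁶ m² × 2.9468 m = 0.68207 kg
f_n = ½√(k/m) = 0.5·√(2877.2/0.68207) = 0.5·√(4218.4) = 32.475 Hz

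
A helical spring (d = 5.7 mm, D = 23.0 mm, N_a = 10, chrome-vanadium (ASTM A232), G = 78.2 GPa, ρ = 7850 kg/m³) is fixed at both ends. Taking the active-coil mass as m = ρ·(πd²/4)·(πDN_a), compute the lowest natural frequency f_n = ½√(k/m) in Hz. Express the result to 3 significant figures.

383 Hz

k = Gd⁴/(8D³N_a) = (78.2×10³)(5.7⁴)/(8·23.0³·10) = 84.807 N/mm = 84807 N/m
Wire length L = πDN_a = π·23.0·10 = 722.57 mm
m = ρ·(πd²/4)·L = 7850 × 25.518×10⁻⁶ m² × 0.72257 m = 0.14474 kg
f_n = ½√(k/m) = 0.5·√(84807/0.14474) = 0.5·√(5.8593e+05) = 382.73 Hz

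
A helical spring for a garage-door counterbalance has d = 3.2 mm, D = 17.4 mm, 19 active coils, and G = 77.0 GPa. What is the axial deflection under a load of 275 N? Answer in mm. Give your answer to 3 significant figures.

k = Gd⁴/(8D³N_a) = (77.0×10³)(3.2⁴)/(8·17.4³·19) = 10.083 N/mm
δ = F/k = 275 / 10.083 = 27.273 mm

27.3 mm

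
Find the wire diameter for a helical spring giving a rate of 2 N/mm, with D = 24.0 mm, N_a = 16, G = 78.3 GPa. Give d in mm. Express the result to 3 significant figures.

2.59 mm

d = (8D³N_a·k / G)^(1/4) = (8·24.0³·16·2 / (78.3×10³))^0.25
  = (45.197)^0.25 = 2.5929 mm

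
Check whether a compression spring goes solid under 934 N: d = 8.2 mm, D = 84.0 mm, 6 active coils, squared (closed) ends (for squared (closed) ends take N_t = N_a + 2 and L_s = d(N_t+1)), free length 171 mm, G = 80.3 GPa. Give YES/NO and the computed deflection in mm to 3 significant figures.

k = Gd⁴/(8D³N_a) = (80.3×10³)(8.2⁴)/(8·84.0³·6) = 12.761 N/mm
N_t = 8; L_s = 8.2·9 = 73.8 mm; δ_solid = L₀ − L_s = 171 − 73.8 = 97.2 mm
δ = F/k = 934/12.761 = 73.191 mm
δ < δ_solid → spring does not go solid

NO, δ = 73.2 mm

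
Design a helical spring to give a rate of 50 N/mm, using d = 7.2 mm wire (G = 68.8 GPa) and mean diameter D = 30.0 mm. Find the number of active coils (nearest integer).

17

N_a = Gd⁴/(8D³k) = (68.8×10³ × 7.2⁴)/(8 × 30.0³ × 50)
    = 1.84892e+08 / 1.08e+07 = 17.12 → 17 coils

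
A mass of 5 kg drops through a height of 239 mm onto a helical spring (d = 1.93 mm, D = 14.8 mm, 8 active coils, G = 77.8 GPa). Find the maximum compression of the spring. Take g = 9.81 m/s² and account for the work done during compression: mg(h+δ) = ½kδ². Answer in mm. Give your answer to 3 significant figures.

k = Gd⁴/(8D³N_a) = (77.8×10³)(1.93⁴)/(8·14.8³·8) = 5.2029 N/mm
W = mg = 5 × 9.81 = 49.05 N
½kδ² − Wδ − Wh = 0 → δ = (W + √(W² + 2kWh))/k
δ = (49.05 + √(2405.9 + 121986))/5.2029 = (49.05 + 352.69)/5.2029 = 77.215 mm

77.2 mm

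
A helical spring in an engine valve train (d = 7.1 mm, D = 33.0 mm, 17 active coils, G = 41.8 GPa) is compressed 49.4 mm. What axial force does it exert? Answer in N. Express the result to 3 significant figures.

k = Gd⁴/(8D³N_a) = (41.8×10³)(7.1⁴)/(8·33.0³·17) = 21.733 N/mm
F = k·δ = 21.733 × 49.4 = 1073.6 N

1070 N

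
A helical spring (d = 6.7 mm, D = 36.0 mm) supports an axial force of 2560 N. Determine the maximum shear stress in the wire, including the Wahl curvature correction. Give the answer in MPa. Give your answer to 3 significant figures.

1000 MPa

Spring index C = D/d = 36.0/6.7 = 5.3731
K_W = (4C−1)/(4C−4) + 0.615/C = 20.493/17.493 + 0.1145 = 1.2860
τ₀ = 8FD/(πd³) = 8·2560·36.0/(π·6.7³) = 737280/944.87 = 780.29 MPa
τ_max = K·τ₀ = 1.2860 × 780.29 = 1003.4 MPa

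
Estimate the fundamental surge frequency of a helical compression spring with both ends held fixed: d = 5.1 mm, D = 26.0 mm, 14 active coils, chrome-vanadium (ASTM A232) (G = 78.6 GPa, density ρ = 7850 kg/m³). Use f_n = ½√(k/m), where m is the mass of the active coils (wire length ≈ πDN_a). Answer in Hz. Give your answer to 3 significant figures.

k = Gd⁴/(8D³N_a) = (78.6×10³)(5.1⁴)/(8·26.0³·14) = 27.013 N/mm = 27013 N/m
Wire length L = πDN_a = π·26.0·14 = 1143.5 mm
m = ρ·(πd²/4)·L = 7850 × 20.428×10⁻⁶ m² × 1.1435 m = 0.18338 kg
f_n = ½√(k/m) = 0.5·√(27013/0.18338) = 0.5·√(1.473e+05) = 191.9 Hz

192 Hz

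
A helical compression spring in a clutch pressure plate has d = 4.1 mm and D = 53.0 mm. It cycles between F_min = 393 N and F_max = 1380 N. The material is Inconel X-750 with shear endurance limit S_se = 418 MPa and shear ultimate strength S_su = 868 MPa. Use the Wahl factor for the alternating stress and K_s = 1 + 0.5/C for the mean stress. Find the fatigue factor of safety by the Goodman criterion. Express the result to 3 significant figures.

C = D/d = 53.0/4.1 = 12.9268; K_W = (4C−1)/(4C−4)+0.615/C = 1.1105; K_s = 1+0.5/C = 1.0387
F_a = (F_max−F_min)/2 = 493.5 N; F_m = (F_max+F_min)/2 = 886.5 N
τ_a = K_W·8F_aD/(πd³) = 1.1105 × 966.39 = 1073.1 MPa
τ_m = K_s·8F_mD/(πd³) = 1.0387 × 1736 = 1803.1 MPa
Goodman: 1/n_f = τ_a/S_se + τ_m/S_su = 1073.1/418 + 1803.1/868 = 2.56731 + 2.07733 = 4.6446
n_f = 1/4.6446 = 0.2153

0.215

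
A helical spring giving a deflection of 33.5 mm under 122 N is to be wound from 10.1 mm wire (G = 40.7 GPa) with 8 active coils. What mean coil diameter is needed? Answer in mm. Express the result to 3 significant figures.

122 mm

Required rate k = F/δ = 122/33.5 = 3.6418 N/mm
D = (Gd⁴/(8N_a·k))^(1/3) = (40.7×10³·10.1⁴/(8·8·3.6418))^(1/3)
  = (1.81713e+06)^(1/3) = 122.0286 mm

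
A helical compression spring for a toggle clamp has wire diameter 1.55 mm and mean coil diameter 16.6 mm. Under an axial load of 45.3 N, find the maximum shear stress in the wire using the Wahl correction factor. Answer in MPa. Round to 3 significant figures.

583 MPa

Spring index C = D/d = 16.6/1.55 = 10.7097
K_W = (4C−1)/(4C−4) + 0.615/C = 41.839/38.839 + 0.0574 = 1.1347
τ₀ = 8FD/(πd³) = 8·45.3·16.6/(π·1.55³) = 6015.84/11.699 = 514.22 MPa
τ_max = K·τ₀ = 1.1347 × 514.22 = 583.47 MPa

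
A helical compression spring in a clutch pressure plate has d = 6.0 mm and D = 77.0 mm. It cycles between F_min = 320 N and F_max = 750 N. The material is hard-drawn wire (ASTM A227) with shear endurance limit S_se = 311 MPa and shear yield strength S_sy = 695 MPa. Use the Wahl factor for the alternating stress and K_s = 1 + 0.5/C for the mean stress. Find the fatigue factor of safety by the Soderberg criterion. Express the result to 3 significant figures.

0.703

C = D/d = 77.0/6.0 = 12.8333; K_W = (4C−1)/(4C−4)+0.615/C = 1.1113; K_s = 1+0.5/C = 1.0390
F_a = (F_max−F_min)/2 = 215 N; F_m = (F_max+F_min)/2 = 535 N
τ_a = K_W·8F_aD/(πd³) = 1.1113 × 195.17 = 216.89 MPa
τ_m = K_s·8F_mD/(πd³) = 1.0390 × 485.66 = 504.58 MPa
Soderberg: 1/n_f = τ_a/S_se + τ_m/S_sy = 216.89/311 + 504.58/695 = 0.69741 + 0.72601 = 1.4234
n_f = 1/1.4234 = 0.7025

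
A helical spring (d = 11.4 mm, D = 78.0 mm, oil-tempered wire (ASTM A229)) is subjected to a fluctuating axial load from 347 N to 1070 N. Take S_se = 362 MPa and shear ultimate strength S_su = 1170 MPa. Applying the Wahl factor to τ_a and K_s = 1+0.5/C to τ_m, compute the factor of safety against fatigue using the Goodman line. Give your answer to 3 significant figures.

C = D/d = 78.0/11.4 = 6.8421; K_W = (4C−1)/(4C−4)+0.615/C = 1.2183; K_s = 1+0.5/C = 1.0731
F_a = (F_max−F_min)/2 = 361.5 N; F_m = (F_max+F_min)/2 = 708.5 N
τ_a = K_W·8F_aD/(πd³) = 1.2183 × 48.465 = 59.043 MPa
τ_m = K_s·8F_mD/(πd³) = 1.0731 × 94.986 = 101.93 MPa
Goodman: 1/n_f = τ_a/S_se + τ_m/S_su = 59.043/362 + 101.93/1170 = 0.16310 + 0.08712 = 0.25022
n_f = 1/0.25022 = 3.996

4.00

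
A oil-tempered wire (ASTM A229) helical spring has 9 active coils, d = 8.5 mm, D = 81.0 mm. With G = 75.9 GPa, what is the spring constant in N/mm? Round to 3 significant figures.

10.4 N/mm

k = Gd⁴/(8D³N_a) = (75.9×10³ × 8.5⁴) / (8 × 81.0³ × 9)
  = 3.96203e+08 / 3.82638e+07 = 10.355 N/mm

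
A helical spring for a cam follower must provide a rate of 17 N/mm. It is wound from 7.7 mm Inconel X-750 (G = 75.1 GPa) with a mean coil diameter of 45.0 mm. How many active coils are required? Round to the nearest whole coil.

21

N_a = Gd⁴/(8D³k) = (75.1×10³ × 7.7⁴)/(8 × 45.0³ × 17)
    = 2.63999e+08 / 1.2393e+07 = 21.3 → 21 coils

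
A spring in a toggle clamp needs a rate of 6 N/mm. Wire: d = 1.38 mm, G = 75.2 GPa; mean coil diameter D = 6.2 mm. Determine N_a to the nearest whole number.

24

N_a = Gd⁴/(8D³k) = (75.2×10³ × 1.38⁴)/(8 × 6.2³ × 6)
    = 272731 / 11439.7 = 23.84 → 24 coils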